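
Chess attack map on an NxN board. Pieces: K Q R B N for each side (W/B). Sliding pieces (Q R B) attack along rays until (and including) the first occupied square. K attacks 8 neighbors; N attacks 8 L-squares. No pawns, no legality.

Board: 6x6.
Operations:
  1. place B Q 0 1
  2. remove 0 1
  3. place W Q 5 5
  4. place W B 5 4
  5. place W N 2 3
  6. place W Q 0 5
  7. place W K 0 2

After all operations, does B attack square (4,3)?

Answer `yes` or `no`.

Op 1: place BQ@(0,1)
Op 2: remove (0,1)
Op 3: place WQ@(5,5)
Op 4: place WB@(5,4)
Op 5: place WN@(2,3)
Op 6: place WQ@(0,5)
Op 7: place WK@(0,2)
Per-piece attacks for B:
B attacks (4,3): no

Answer: no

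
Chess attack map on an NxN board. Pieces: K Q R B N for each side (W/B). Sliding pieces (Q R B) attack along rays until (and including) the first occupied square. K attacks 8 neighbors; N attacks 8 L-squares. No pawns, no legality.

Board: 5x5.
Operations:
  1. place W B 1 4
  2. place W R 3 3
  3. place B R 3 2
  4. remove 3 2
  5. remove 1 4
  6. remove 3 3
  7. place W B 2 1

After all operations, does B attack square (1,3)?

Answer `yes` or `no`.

Op 1: place WB@(1,4)
Op 2: place WR@(3,3)
Op 3: place BR@(3,2)
Op 4: remove (3,2)
Op 5: remove (1,4)
Op 6: remove (3,3)
Op 7: place WB@(2,1)
Per-piece attacks for B:
B attacks (1,3): no

Answer: no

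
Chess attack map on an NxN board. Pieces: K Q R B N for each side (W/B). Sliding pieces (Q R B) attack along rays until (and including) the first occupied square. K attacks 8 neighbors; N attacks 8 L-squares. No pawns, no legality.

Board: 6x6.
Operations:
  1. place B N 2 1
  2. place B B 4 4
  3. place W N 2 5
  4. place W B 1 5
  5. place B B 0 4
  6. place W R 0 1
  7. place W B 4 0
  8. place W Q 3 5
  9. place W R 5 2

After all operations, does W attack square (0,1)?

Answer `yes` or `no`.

Op 1: place BN@(2,1)
Op 2: place BB@(4,4)
Op 3: place WN@(2,5)
Op 4: place WB@(1,5)
Op 5: place BB@(0,4)
Op 6: place WR@(0,1)
Op 7: place WB@(4,0)
Op 8: place WQ@(3,5)
Op 9: place WR@(5,2)
Per-piece attacks for W:
  WR@(0,1): attacks (0,2) (0,3) (0,4) (0,0) (1,1) (2,1) [ray(0,1) blocked at (0,4); ray(1,0) blocked at (2,1)]
  WB@(1,5): attacks (2,4) (3,3) (4,2) (5,1) (0,4) [ray(-1,-1) blocked at (0,4)]
  WN@(2,5): attacks (3,3) (4,4) (1,3) (0,4)
  WQ@(3,5): attacks (3,4) (3,3) (3,2) (3,1) (3,0) (4,5) (5,5) (2,5) (4,4) (2,4) (1,3) (0,2) [ray(-1,0) blocked at (2,5); ray(1,-1) blocked at (4,4)]
  WB@(4,0): attacks (5,1) (3,1) (2,2) (1,3) (0,4) [ray(-1,1) blocked at (0,4)]
  WR@(5,2): attacks (5,3) (5,4) (5,5) (5,1) (5,0) (4,2) (3,2) (2,2) (1,2) (0,2)
W attacks (0,1): no

Answer: no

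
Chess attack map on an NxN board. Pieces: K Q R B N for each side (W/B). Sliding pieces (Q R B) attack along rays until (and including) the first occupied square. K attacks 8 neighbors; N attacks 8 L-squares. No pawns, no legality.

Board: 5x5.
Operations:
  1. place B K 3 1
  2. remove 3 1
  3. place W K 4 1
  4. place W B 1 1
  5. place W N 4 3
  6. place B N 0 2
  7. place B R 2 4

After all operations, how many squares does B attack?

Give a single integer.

Op 1: place BK@(3,1)
Op 2: remove (3,1)
Op 3: place WK@(4,1)
Op 4: place WB@(1,1)
Op 5: place WN@(4,3)
Op 6: place BN@(0,2)
Op 7: place BR@(2,4)
Per-piece attacks for B:
  BN@(0,2): attacks (1,4) (2,3) (1,0) (2,1)
  BR@(2,4): attacks (2,3) (2,2) (2,1) (2,0) (3,4) (4,4) (1,4) (0,4)
Union (9 distinct): (0,4) (1,0) (1,4) (2,0) (2,1) (2,2) (2,3) (3,4) (4,4)

Answer: 9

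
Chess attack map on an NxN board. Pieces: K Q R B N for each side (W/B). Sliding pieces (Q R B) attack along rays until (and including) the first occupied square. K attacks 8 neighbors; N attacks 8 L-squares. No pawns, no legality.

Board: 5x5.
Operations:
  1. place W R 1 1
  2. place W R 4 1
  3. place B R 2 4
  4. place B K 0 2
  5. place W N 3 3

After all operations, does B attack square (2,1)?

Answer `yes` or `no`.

Answer: yes

Derivation:
Op 1: place WR@(1,1)
Op 2: place WR@(4,1)
Op 3: place BR@(2,4)
Op 4: place BK@(0,2)
Op 5: place WN@(3,3)
Per-piece attacks for B:
  BK@(0,2): attacks (0,3) (0,1) (1,2) (1,3) (1,1)
  BR@(2,4): attacks (2,3) (2,2) (2,1) (2,0) (3,4) (4,4) (1,4) (0,4)
B attacks (2,1): yes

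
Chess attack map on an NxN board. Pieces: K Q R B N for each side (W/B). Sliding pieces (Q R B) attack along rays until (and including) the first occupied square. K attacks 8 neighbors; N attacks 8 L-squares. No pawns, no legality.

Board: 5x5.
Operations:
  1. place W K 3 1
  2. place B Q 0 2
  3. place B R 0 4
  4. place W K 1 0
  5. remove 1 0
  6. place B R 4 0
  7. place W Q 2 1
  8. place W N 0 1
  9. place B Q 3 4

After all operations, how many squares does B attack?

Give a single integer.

Answer: 23

Derivation:
Op 1: place WK@(3,1)
Op 2: place BQ@(0,2)
Op 3: place BR@(0,4)
Op 4: place WK@(1,0)
Op 5: remove (1,0)
Op 6: place BR@(4,0)
Op 7: place WQ@(2,1)
Op 8: place WN@(0,1)
Op 9: place BQ@(3,4)
Per-piece attacks for B:
  BQ@(0,2): attacks (0,3) (0,4) (0,1) (1,2) (2,2) (3,2) (4,2) (1,3) (2,4) (1,1) (2,0) [ray(0,1) blocked at (0,4); ray(0,-1) blocked at (0,1)]
  BR@(0,4): attacks (0,3) (0,2) (1,4) (2,4) (3,4) [ray(0,-1) blocked at (0,2); ray(1,0) blocked at (3,4)]
  BQ@(3,4): attacks (3,3) (3,2) (3,1) (4,4) (2,4) (1,4) (0,4) (4,3) (2,3) (1,2) (0,1) [ray(0,-1) blocked at (3,1); ray(-1,0) blocked at (0,4); ray(-1,-1) blocked at (0,1)]
  BR@(4,0): attacks (4,1) (4,2) (4,3) (4,4) (3,0) (2,0) (1,0) (0,0)
Union (23 distinct): (0,0) (0,1) (0,2) (0,3) (0,4) (1,0) (1,1) (1,2) (1,3) (1,4) (2,0) (2,2) (2,3) (2,4) (3,0) (3,1) (3,2) (3,3) (3,4) (4,1) (4,2) (4,3) (4,4)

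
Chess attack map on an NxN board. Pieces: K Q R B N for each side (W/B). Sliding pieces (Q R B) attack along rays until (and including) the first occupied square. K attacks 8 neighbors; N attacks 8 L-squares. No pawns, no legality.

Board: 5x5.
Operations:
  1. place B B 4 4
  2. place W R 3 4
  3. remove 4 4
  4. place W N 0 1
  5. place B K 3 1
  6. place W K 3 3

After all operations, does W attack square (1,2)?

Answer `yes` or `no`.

Answer: no

Derivation:
Op 1: place BB@(4,4)
Op 2: place WR@(3,4)
Op 3: remove (4,4)
Op 4: place WN@(0,1)
Op 5: place BK@(3,1)
Op 6: place WK@(3,3)
Per-piece attacks for W:
  WN@(0,1): attacks (1,3) (2,2) (2,0)
  WK@(3,3): attacks (3,4) (3,2) (4,3) (2,3) (4,4) (4,2) (2,4) (2,2)
  WR@(3,4): attacks (3,3) (4,4) (2,4) (1,4) (0,4) [ray(0,-1) blocked at (3,3)]
W attacks (1,2): no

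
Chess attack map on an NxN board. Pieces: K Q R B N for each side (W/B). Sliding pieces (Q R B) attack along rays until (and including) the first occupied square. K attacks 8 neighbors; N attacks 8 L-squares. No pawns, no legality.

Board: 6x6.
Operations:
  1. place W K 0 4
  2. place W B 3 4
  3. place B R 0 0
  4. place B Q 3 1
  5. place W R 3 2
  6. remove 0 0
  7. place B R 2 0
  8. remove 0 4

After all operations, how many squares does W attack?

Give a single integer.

Op 1: place WK@(0,4)
Op 2: place WB@(3,4)
Op 3: place BR@(0,0)
Op 4: place BQ@(3,1)
Op 5: place WR@(3,2)
Op 6: remove (0,0)
Op 7: place BR@(2,0)
Op 8: remove (0,4)
Per-piece attacks for W:
  WR@(3,2): attacks (3,3) (3,4) (3,1) (4,2) (5,2) (2,2) (1,2) (0,2) [ray(0,1) blocked at (3,4); ray(0,-1) blocked at (3,1)]
  WB@(3,4): attacks (4,5) (4,3) (5,2) (2,5) (2,3) (1,2) (0,1)
Union (13 distinct): (0,1) (0,2) (1,2) (2,2) (2,3) (2,5) (3,1) (3,3) (3,4) (4,2) (4,3) (4,5) (5,2)

Answer: 13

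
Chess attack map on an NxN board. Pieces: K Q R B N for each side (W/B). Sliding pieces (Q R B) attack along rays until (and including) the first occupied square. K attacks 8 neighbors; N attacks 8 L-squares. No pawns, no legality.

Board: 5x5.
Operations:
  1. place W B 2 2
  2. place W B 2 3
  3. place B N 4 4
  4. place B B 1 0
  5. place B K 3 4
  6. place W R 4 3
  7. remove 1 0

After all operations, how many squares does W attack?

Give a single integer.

Op 1: place WB@(2,2)
Op 2: place WB@(2,3)
Op 3: place BN@(4,4)
Op 4: place BB@(1,0)
Op 5: place BK@(3,4)
Op 6: place WR@(4,3)
Op 7: remove (1,0)
Per-piece attacks for W:
  WB@(2,2): attacks (3,3) (4,4) (3,1) (4,0) (1,3) (0,4) (1,1) (0,0) [ray(1,1) blocked at (4,4)]
  WB@(2,3): attacks (3,4) (3,2) (4,1) (1,4) (1,2) (0,1) [ray(1,1) blocked at (3,4)]
  WR@(4,3): attacks (4,4) (4,2) (4,1) (4,0) (3,3) (2,3) [ray(0,1) blocked at (4,4); ray(-1,0) blocked at (2,3)]
Union (16 distinct): (0,0) (0,1) (0,4) (1,1) (1,2) (1,3) (1,4) (2,3) (3,1) (3,2) (3,3) (3,4) (4,0) (4,1) (4,2) (4,4)

Answer: 16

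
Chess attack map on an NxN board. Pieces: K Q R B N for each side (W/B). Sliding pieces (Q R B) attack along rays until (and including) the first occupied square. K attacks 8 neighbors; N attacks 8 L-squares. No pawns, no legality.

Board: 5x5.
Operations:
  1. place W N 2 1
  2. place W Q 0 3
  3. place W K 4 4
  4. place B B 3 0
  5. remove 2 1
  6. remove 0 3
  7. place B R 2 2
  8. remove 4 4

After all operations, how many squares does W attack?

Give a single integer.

Answer: 0

Derivation:
Op 1: place WN@(2,1)
Op 2: place WQ@(0,3)
Op 3: place WK@(4,4)
Op 4: place BB@(3,0)
Op 5: remove (2,1)
Op 6: remove (0,3)
Op 7: place BR@(2,2)
Op 8: remove (4,4)
Per-piece attacks for W:
Union (0 distinct): (none)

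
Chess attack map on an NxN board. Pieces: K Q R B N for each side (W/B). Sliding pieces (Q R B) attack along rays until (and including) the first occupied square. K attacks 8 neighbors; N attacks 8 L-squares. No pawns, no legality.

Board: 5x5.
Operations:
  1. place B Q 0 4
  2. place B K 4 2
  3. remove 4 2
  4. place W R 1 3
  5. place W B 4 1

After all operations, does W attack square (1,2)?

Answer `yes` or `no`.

Answer: yes

Derivation:
Op 1: place BQ@(0,4)
Op 2: place BK@(4,2)
Op 3: remove (4,2)
Op 4: place WR@(1,3)
Op 5: place WB@(4,1)
Per-piece attacks for W:
  WR@(1,3): attacks (1,4) (1,2) (1,1) (1,0) (2,3) (3,3) (4,3) (0,3)
  WB@(4,1): attacks (3,2) (2,3) (1,4) (3,0)
W attacks (1,2): yes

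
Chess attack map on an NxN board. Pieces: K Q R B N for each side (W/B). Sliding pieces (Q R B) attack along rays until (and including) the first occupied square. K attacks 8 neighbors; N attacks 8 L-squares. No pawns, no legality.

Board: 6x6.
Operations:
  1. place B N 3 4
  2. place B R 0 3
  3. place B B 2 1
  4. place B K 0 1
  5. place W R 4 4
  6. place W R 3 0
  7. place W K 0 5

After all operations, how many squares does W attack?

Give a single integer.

Answer: 17

Derivation:
Op 1: place BN@(3,4)
Op 2: place BR@(0,3)
Op 3: place BB@(2,1)
Op 4: place BK@(0,1)
Op 5: place WR@(4,4)
Op 6: place WR@(3,0)
Op 7: place WK@(0,5)
Per-piece attacks for W:
  WK@(0,5): attacks (0,4) (1,5) (1,4)
  WR@(3,0): attacks (3,1) (3,2) (3,3) (3,4) (4,0) (5,0) (2,0) (1,0) (0,0) [ray(0,1) blocked at (3,4)]
  WR@(4,4): attacks (4,5) (4,3) (4,2) (4,1) (4,0) (5,4) (3,4) [ray(-1,0) blocked at (3,4)]
Union (17 distinct): (0,0) (0,4) (1,0) (1,4) (1,5) (2,0) (3,1) (3,2) (3,3) (3,4) (4,0) (4,1) (4,2) (4,3) (4,5) (5,0) (5,4)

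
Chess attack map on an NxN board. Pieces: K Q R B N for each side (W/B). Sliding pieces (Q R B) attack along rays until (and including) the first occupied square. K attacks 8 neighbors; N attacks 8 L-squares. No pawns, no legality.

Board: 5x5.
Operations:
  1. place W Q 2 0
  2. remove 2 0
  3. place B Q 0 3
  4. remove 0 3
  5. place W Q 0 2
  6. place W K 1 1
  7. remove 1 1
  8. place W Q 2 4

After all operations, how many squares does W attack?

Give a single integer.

Op 1: place WQ@(2,0)
Op 2: remove (2,0)
Op 3: place BQ@(0,3)
Op 4: remove (0,3)
Op 5: place WQ@(0,2)
Op 6: place WK@(1,1)
Op 7: remove (1,1)
Op 8: place WQ@(2,4)
Per-piece attacks for W:
  WQ@(0,2): attacks (0,3) (0,4) (0,1) (0,0) (1,2) (2,2) (3,2) (4,2) (1,3) (2,4) (1,1) (2,0) [ray(1,1) blocked at (2,4)]
  WQ@(2,4): attacks (2,3) (2,2) (2,1) (2,0) (3,4) (4,4) (1,4) (0,4) (3,3) (4,2) (1,3) (0,2) [ray(-1,-1) blocked at (0,2)]
Union (19 distinct): (0,0) (0,1) (0,2) (0,3) (0,4) (1,1) (1,2) (1,3) (1,4) (2,0) (2,1) (2,2) (2,3) (2,4) (3,2) (3,3) (3,4) (4,2) (4,4)

Answer: 19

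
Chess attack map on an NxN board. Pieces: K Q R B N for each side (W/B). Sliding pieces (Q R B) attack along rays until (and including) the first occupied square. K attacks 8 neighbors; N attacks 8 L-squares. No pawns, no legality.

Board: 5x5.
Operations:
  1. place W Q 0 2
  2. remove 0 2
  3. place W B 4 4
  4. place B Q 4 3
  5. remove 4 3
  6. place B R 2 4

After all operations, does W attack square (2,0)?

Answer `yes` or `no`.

Op 1: place WQ@(0,2)
Op 2: remove (0,2)
Op 3: place WB@(4,4)
Op 4: place BQ@(4,3)
Op 5: remove (4,3)
Op 6: place BR@(2,4)
Per-piece attacks for W:
  WB@(4,4): attacks (3,3) (2,2) (1,1) (0,0)
W attacks (2,0): no

Answer: no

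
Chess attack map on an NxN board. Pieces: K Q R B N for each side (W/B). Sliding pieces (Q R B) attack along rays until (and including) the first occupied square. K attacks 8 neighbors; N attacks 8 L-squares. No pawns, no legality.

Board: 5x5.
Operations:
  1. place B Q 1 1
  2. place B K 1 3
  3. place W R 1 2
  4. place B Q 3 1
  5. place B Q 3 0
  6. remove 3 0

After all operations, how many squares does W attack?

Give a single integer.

Answer: 6

Derivation:
Op 1: place BQ@(1,1)
Op 2: place BK@(1,3)
Op 3: place WR@(1,2)
Op 4: place BQ@(3,1)
Op 5: place BQ@(3,0)
Op 6: remove (3,0)
Per-piece attacks for W:
  WR@(1,2): attacks (1,3) (1,1) (2,2) (3,2) (4,2) (0,2) [ray(0,1) blocked at (1,3); ray(0,-1) blocked at (1,1)]
Union (6 distinct): (0,2) (1,1) (1,3) (2,2) (3,2) (4,2)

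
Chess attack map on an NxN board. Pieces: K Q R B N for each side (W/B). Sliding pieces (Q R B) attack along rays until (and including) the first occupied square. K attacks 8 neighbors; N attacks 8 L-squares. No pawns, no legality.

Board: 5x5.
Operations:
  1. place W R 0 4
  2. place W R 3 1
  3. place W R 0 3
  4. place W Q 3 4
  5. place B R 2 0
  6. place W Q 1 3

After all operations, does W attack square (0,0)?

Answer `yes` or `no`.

Answer: yes

Derivation:
Op 1: place WR@(0,4)
Op 2: place WR@(3,1)
Op 3: place WR@(0,3)
Op 4: place WQ@(3,4)
Op 5: place BR@(2,0)
Op 6: place WQ@(1,3)
Per-piece attacks for W:
  WR@(0,3): attacks (0,4) (0,2) (0,1) (0,0) (1,3) [ray(0,1) blocked at (0,4); ray(1,0) blocked at (1,3)]
  WR@(0,4): attacks (0,3) (1,4) (2,4) (3,4) [ray(0,-1) blocked at (0,3); ray(1,0) blocked at (3,4)]
  WQ@(1,3): attacks (1,4) (1,2) (1,1) (1,0) (2,3) (3,3) (4,3) (0,3) (2,4) (2,2) (3,1) (0,4) (0,2) [ray(-1,0) blocked at (0,3); ray(1,-1) blocked at (3,1); ray(-1,1) blocked at (0,4)]
  WR@(3,1): attacks (3,2) (3,3) (3,4) (3,0) (4,1) (2,1) (1,1) (0,1) [ray(0,1) blocked at (3,4)]
  WQ@(3,4): attacks (3,3) (3,2) (3,1) (4,4) (2,4) (1,4) (0,4) (4,3) (2,3) (1,2) (0,1) [ray(0,-1) blocked at (3,1); ray(-1,0) blocked at (0,4)]
W attacks (0,0): yes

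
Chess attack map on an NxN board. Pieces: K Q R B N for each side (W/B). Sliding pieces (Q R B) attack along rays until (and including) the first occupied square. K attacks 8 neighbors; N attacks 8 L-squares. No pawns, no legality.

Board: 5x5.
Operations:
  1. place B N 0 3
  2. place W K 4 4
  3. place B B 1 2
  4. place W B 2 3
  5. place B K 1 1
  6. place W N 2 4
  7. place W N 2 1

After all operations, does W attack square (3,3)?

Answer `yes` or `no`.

Answer: yes

Derivation:
Op 1: place BN@(0,3)
Op 2: place WK@(4,4)
Op 3: place BB@(1,2)
Op 4: place WB@(2,3)
Op 5: place BK@(1,1)
Op 6: place WN@(2,4)
Op 7: place WN@(2,1)
Per-piece attacks for W:
  WN@(2,1): attacks (3,3) (4,2) (1,3) (0,2) (4,0) (0,0)
  WB@(2,3): attacks (3,4) (3,2) (4,1) (1,4) (1,2) [ray(-1,-1) blocked at (1,2)]
  WN@(2,4): attacks (3,2) (4,3) (1,2) (0,3)
  WK@(4,4): attacks (4,3) (3,4) (3,3)
W attacks (3,3): yes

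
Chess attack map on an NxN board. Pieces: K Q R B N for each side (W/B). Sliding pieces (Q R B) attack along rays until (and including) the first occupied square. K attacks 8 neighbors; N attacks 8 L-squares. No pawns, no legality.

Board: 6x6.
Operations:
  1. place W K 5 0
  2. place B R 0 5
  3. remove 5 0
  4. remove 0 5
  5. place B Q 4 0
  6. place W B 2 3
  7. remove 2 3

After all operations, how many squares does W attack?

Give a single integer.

Op 1: place WK@(5,0)
Op 2: place BR@(0,5)
Op 3: remove (5,0)
Op 4: remove (0,5)
Op 5: place BQ@(4,0)
Op 6: place WB@(2,3)
Op 7: remove (2,3)
Per-piece attacks for W:
Union (0 distinct): (none)

Answer: 0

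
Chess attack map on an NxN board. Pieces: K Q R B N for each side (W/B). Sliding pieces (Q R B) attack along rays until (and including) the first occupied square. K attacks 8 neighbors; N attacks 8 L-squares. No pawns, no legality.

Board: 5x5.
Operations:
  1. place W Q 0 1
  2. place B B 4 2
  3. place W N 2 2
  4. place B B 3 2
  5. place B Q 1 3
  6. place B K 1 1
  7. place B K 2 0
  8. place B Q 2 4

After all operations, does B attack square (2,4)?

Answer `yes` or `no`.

Answer: yes

Derivation:
Op 1: place WQ@(0,1)
Op 2: place BB@(4,2)
Op 3: place WN@(2,2)
Op 4: place BB@(3,2)
Op 5: place BQ@(1,3)
Op 6: place BK@(1,1)
Op 7: place BK@(2,0)
Op 8: place BQ@(2,4)
Per-piece attacks for B:
  BK@(1,1): attacks (1,2) (1,0) (2,1) (0,1) (2,2) (2,0) (0,2) (0,0)
  BQ@(1,3): attacks (1,4) (1,2) (1,1) (2,3) (3,3) (4,3) (0,3) (2,4) (2,2) (0,4) (0,2) [ray(0,-1) blocked at (1,1); ray(1,1) blocked at (2,4); ray(1,-1) blocked at (2,2)]
  BK@(2,0): attacks (2,1) (3,0) (1,0) (3,1) (1,1)
  BQ@(2,4): attacks (2,3) (2,2) (3,4) (4,4) (1,4) (0,4) (3,3) (4,2) (1,3) [ray(0,-1) blocked at (2,2); ray(1,-1) blocked at (4,2); ray(-1,-1) blocked at (1,3)]
  BB@(3,2): attacks (4,3) (4,1) (2,3) (1,4) (2,1) (1,0)
  BB@(4,2): attacks (3,3) (2,4) (3,1) (2,0) [ray(-1,1) blocked at (2,4); ray(-1,-1) blocked at (2,0)]
B attacks (2,4): yes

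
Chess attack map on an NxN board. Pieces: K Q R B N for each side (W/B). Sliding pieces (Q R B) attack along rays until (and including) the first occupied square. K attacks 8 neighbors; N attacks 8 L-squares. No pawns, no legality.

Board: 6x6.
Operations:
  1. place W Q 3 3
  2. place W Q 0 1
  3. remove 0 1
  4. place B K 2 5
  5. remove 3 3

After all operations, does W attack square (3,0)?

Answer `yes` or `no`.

Answer: no

Derivation:
Op 1: place WQ@(3,3)
Op 2: place WQ@(0,1)
Op 3: remove (0,1)
Op 4: place BK@(2,5)
Op 5: remove (3,3)
Per-piece attacks for W:
W attacks (3,0): no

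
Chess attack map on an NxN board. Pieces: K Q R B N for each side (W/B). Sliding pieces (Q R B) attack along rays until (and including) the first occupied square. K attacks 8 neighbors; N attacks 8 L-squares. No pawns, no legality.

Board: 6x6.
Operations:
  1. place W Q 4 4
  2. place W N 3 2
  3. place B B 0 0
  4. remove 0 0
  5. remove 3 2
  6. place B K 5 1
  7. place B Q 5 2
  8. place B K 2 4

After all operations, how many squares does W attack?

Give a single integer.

Op 1: place WQ@(4,4)
Op 2: place WN@(3,2)
Op 3: place BB@(0,0)
Op 4: remove (0,0)
Op 5: remove (3,2)
Op 6: place BK@(5,1)
Op 7: place BQ@(5,2)
Op 8: place BK@(2,4)
Per-piece attacks for W:
  WQ@(4,4): attacks (4,5) (4,3) (4,2) (4,1) (4,0) (5,4) (3,4) (2,4) (5,5) (5,3) (3,5) (3,3) (2,2) (1,1) (0,0) [ray(-1,0) blocked at (2,4)]
Union (15 distinct): (0,0) (1,1) (2,2) (2,4) (3,3) (3,4) (3,5) (4,0) (4,1) (4,2) (4,3) (4,5) (5,3) (5,4) (5,5)

Answer: 15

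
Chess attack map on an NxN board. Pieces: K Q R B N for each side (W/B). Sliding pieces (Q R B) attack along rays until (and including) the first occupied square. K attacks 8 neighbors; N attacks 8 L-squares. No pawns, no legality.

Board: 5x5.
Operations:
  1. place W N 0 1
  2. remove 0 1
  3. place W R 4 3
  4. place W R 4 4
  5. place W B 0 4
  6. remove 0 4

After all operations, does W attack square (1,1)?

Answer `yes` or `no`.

Answer: no

Derivation:
Op 1: place WN@(0,1)
Op 2: remove (0,1)
Op 3: place WR@(4,3)
Op 4: place WR@(4,4)
Op 5: place WB@(0,4)
Op 6: remove (0,4)
Per-piece attacks for W:
  WR@(4,3): attacks (4,4) (4,2) (4,1) (4,0) (3,3) (2,3) (1,3) (0,3) [ray(0,1) blocked at (4,4)]
  WR@(4,4): attacks (4,3) (3,4) (2,4) (1,4) (0,4) [ray(0,-1) blocked at (4,3)]
W attacks (1,1): no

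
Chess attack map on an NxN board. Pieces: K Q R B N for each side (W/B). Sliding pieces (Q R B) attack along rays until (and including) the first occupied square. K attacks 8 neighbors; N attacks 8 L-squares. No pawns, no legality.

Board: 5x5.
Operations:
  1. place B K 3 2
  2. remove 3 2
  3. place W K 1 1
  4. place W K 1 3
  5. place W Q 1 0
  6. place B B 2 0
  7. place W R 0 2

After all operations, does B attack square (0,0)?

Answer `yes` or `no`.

Answer: no

Derivation:
Op 1: place BK@(3,2)
Op 2: remove (3,2)
Op 3: place WK@(1,1)
Op 4: place WK@(1,3)
Op 5: place WQ@(1,0)
Op 6: place BB@(2,0)
Op 7: place WR@(0,2)
Per-piece attacks for B:
  BB@(2,0): attacks (3,1) (4,2) (1,1) [ray(-1,1) blocked at (1,1)]
B attacks (0,0): no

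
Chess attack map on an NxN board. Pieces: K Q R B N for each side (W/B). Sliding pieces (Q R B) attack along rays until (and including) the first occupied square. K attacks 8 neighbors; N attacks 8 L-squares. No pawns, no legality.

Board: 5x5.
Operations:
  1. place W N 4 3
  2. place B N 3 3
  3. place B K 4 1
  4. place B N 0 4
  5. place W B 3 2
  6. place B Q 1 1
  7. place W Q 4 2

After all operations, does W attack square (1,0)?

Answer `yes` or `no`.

Op 1: place WN@(4,3)
Op 2: place BN@(3,3)
Op 3: place BK@(4,1)
Op 4: place BN@(0,4)
Op 5: place WB@(3,2)
Op 6: place BQ@(1,1)
Op 7: place WQ@(4,2)
Per-piece attacks for W:
  WB@(3,2): attacks (4,3) (4,1) (2,3) (1,4) (2,1) (1,0) [ray(1,1) blocked at (4,3); ray(1,-1) blocked at (4,1)]
  WQ@(4,2): attacks (4,3) (4,1) (3,2) (3,3) (3,1) (2,0) [ray(0,1) blocked at (4,3); ray(0,-1) blocked at (4,1); ray(-1,0) blocked at (3,2); ray(-1,1) blocked at (3,3)]
  WN@(4,3): attacks (2,4) (3,1) (2,2)
W attacks (1,0): yes

Answer: yes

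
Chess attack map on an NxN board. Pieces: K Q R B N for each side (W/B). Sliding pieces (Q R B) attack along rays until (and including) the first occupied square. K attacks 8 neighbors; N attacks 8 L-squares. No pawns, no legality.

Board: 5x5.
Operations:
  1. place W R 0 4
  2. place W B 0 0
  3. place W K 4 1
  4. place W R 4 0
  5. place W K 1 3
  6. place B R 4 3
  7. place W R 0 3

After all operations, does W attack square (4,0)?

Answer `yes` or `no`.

Answer: yes

Derivation:
Op 1: place WR@(0,4)
Op 2: place WB@(0,0)
Op 3: place WK@(4,1)
Op 4: place WR@(4,0)
Op 5: place WK@(1,3)
Op 6: place BR@(4,3)
Op 7: place WR@(0,3)
Per-piece attacks for W:
  WB@(0,0): attacks (1,1) (2,2) (3,3) (4,4)
  WR@(0,3): attacks (0,4) (0,2) (0,1) (0,0) (1,3) [ray(0,1) blocked at (0,4); ray(0,-1) blocked at (0,0); ray(1,0) blocked at (1,3)]
  WR@(0,4): attacks (0,3) (1,4) (2,4) (3,4) (4,4) [ray(0,-1) blocked at (0,3)]
  WK@(1,3): attacks (1,4) (1,2) (2,3) (0,3) (2,4) (2,2) (0,4) (0,2)
  WR@(4,0): attacks (4,1) (3,0) (2,0) (1,0) (0,0) [ray(0,1) blocked at (4,1); ray(-1,0) blocked at (0,0)]
  WK@(4,1): attacks (4,2) (4,0) (3,1) (3,2) (3,0)
W attacks (4,0): yes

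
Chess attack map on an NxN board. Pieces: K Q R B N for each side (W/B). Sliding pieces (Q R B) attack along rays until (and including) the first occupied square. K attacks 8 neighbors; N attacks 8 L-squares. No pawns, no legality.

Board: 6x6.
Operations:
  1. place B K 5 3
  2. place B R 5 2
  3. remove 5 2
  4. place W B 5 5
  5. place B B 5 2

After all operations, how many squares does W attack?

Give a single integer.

Op 1: place BK@(5,3)
Op 2: place BR@(5,2)
Op 3: remove (5,2)
Op 4: place WB@(5,5)
Op 5: place BB@(5,2)
Per-piece attacks for W:
  WB@(5,5): attacks (4,4) (3,3) (2,2) (1,1) (0,0)
Union (5 distinct): (0,0) (1,1) (2,2) (3,3) (4,4)

Answer: 5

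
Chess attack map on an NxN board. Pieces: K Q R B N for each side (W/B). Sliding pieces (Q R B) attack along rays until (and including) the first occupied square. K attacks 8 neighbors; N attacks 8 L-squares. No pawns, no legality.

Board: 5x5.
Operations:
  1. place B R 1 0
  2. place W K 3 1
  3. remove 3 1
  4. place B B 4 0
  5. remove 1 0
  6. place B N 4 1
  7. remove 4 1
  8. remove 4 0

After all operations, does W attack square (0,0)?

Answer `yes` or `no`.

Answer: no

Derivation:
Op 1: place BR@(1,0)
Op 2: place WK@(3,1)
Op 3: remove (3,1)
Op 4: place BB@(4,0)
Op 5: remove (1,0)
Op 6: place BN@(4,1)
Op 7: remove (4,1)
Op 8: remove (4,0)
Per-piece attacks for W:
W attacks (0,0): no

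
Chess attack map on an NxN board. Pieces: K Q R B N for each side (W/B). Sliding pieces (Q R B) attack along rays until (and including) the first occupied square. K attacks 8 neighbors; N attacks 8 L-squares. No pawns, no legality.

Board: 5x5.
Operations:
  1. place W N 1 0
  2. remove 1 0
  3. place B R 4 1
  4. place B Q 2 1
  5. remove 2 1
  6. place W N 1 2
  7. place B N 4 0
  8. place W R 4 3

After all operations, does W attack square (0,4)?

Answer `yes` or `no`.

Answer: yes

Derivation:
Op 1: place WN@(1,0)
Op 2: remove (1,0)
Op 3: place BR@(4,1)
Op 4: place BQ@(2,1)
Op 5: remove (2,1)
Op 6: place WN@(1,2)
Op 7: place BN@(4,0)
Op 8: place WR@(4,3)
Per-piece attacks for W:
  WN@(1,2): attacks (2,4) (3,3) (0,4) (2,0) (3,1) (0,0)
  WR@(4,3): attacks (4,4) (4,2) (4,1) (3,3) (2,3) (1,3) (0,3) [ray(0,-1) blocked at (4,1)]
W attacks (0,4): yes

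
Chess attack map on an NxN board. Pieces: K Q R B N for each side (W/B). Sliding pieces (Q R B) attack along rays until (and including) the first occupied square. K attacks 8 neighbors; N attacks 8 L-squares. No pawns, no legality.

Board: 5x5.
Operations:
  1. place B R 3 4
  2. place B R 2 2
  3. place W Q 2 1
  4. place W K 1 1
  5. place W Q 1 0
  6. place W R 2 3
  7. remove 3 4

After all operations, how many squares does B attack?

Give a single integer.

Op 1: place BR@(3,4)
Op 2: place BR@(2,2)
Op 3: place WQ@(2,1)
Op 4: place WK@(1,1)
Op 5: place WQ@(1,0)
Op 6: place WR@(2,3)
Op 7: remove (3,4)
Per-piece attacks for B:
  BR@(2,2): attacks (2,3) (2,1) (3,2) (4,2) (1,2) (0,2) [ray(0,1) blocked at (2,3); ray(0,-1) blocked at (2,1)]
Union (6 distinct): (0,2) (1,2) (2,1) (2,3) (3,2) (4,2)

Answer: 6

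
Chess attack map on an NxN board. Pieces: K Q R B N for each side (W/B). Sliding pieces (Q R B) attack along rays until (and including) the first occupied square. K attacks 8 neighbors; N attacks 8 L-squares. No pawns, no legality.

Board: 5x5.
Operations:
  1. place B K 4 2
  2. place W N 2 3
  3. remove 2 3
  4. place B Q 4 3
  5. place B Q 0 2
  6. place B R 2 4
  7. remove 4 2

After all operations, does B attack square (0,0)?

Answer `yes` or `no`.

Answer: yes

Derivation:
Op 1: place BK@(4,2)
Op 2: place WN@(2,3)
Op 3: remove (2,3)
Op 4: place BQ@(4,3)
Op 5: place BQ@(0,2)
Op 6: place BR@(2,4)
Op 7: remove (4,2)
Per-piece attacks for B:
  BQ@(0,2): attacks (0,3) (0,4) (0,1) (0,0) (1,2) (2,2) (3,2) (4,2) (1,3) (2,4) (1,1) (2,0) [ray(1,1) blocked at (2,4)]
  BR@(2,4): attacks (2,3) (2,2) (2,1) (2,0) (3,4) (4,4) (1,4) (0,4)
  BQ@(4,3): attacks (4,4) (4,2) (4,1) (4,0) (3,3) (2,3) (1,3) (0,3) (3,4) (3,2) (2,1) (1,0)
B attacks (0,0): yes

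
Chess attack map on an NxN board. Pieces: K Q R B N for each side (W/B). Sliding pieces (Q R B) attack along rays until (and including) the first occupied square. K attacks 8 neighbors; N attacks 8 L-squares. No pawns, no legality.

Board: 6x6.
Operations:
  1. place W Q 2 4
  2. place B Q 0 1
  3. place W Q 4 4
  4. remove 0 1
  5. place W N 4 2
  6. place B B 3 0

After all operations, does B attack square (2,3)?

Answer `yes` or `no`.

Answer: no

Derivation:
Op 1: place WQ@(2,4)
Op 2: place BQ@(0,1)
Op 3: place WQ@(4,4)
Op 4: remove (0,1)
Op 5: place WN@(4,2)
Op 6: place BB@(3,0)
Per-piece attacks for B:
  BB@(3,0): attacks (4,1) (5,2) (2,1) (1,2) (0,3)
B attacks (2,3): no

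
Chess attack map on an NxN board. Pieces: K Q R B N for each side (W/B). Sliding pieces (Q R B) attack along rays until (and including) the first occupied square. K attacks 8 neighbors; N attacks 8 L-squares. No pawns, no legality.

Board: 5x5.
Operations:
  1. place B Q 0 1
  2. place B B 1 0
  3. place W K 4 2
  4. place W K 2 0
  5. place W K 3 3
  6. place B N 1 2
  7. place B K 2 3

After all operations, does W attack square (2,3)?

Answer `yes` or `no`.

Op 1: place BQ@(0,1)
Op 2: place BB@(1,0)
Op 3: place WK@(4,2)
Op 4: place WK@(2,0)
Op 5: place WK@(3,3)
Op 6: place BN@(1,2)
Op 7: place BK@(2,3)
Per-piece attacks for W:
  WK@(2,0): attacks (2,1) (3,0) (1,0) (3,1) (1,1)
  WK@(3,3): attacks (3,4) (3,2) (4,3) (2,3) (4,4) (4,2) (2,4) (2,2)
  WK@(4,2): attacks (4,3) (4,1) (3,2) (3,3) (3,1)
W attacks (2,3): yes

Answer: yes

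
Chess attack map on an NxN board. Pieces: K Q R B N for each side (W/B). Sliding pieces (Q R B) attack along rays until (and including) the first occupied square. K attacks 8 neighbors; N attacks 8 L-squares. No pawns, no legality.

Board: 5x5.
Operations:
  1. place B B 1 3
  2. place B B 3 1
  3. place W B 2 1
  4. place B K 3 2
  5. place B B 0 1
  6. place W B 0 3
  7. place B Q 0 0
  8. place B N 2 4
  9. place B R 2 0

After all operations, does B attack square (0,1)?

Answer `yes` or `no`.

Answer: yes

Derivation:
Op 1: place BB@(1,3)
Op 2: place BB@(3,1)
Op 3: place WB@(2,1)
Op 4: place BK@(3,2)
Op 5: place BB@(0,1)
Op 6: place WB@(0,3)
Op 7: place BQ@(0,0)
Op 8: place BN@(2,4)
Op 9: place BR@(2,0)
Per-piece attacks for B:
  BQ@(0,0): attacks (0,1) (1,0) (2,0) (1,1) (2,2) (3,3) (4,4) [ray(0,1) blocked at (0,1); ray(1,0) blocked at (2,0)]
  BB@(0,1): attacks (1,2) (2,3) (3,4) (1,0)
  BB@(1,3): attacks (2,4) (2,2) (3,1) (0,4) (0,2) [ray(1,1) blocked at (2,4); ray(1,-1) blocked at (3,1)]
  BR@(2,0): attacks (2,1) (3,0) (4,0) (1,0) (0,0) [ray(0,1) blocked at (2,1); ray(-1,0) blocked at (0,0)]
  BN@(2,4): attacks (3,2) (4,3) (1,2) (0,3)
  BB@(3,1): attacks (4,2) (4,0) (2,2) (1,3) (2,0) [ray(-1,1) blocked at (1,3); ray(-1,-1) blocked at (2,0)]
  BK@(3,2): attacks (3,3) (3,1) (4,2) (2,2) (4,3) (4,1) (2,3) (2,1)
B attacks (0,1): yes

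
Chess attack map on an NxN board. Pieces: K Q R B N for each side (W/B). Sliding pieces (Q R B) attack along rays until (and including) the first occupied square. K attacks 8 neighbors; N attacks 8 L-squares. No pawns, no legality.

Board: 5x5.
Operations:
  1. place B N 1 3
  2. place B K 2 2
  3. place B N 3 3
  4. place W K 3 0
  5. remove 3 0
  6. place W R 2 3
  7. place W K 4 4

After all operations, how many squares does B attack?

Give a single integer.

Answer: 12

Derivation:
Op 1: place BN@(1,3)
Op 2: place BK@(2,2)
Op 3: place BN@(3,3)
Op 4: place WK@(3,0)
Op 5: remove (3,0)
Op 6: place WR@(2,3)
Op 7: place WK@(4,4)
Per-piece attacks for B:
  BN@(1,3): attacks (3,4) (2,1) (3,2) (0,1)
  BK@(2,2): attacks (2,3) (2,1) (3,2) (1,2) (3,3) (3,1) (1,3) (1,1)
  BN@(3,3): attacks (1,4) (4,1) (2,1) (1,2)
Union (12 distinct): (0,1) (1,1) (1,2) (1,3) (1,4) (2,1) (2,3) (3,1) (3,2) (3,3) (3,4) (4,1)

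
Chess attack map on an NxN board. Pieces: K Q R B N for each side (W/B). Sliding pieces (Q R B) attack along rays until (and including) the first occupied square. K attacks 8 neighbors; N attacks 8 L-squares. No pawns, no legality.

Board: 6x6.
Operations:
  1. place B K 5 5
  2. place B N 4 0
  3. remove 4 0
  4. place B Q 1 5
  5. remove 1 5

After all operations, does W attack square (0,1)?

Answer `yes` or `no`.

Answer: no

Derivation:
Op 1: place BK@(5,5)
Op 2: place BN@(4,0)
Op 3: remove (4,0)
Op 4: place BQ@(1,5)
Op 5: remove (1,5)
Per-piece attacks for W:
W attacks (0,1): no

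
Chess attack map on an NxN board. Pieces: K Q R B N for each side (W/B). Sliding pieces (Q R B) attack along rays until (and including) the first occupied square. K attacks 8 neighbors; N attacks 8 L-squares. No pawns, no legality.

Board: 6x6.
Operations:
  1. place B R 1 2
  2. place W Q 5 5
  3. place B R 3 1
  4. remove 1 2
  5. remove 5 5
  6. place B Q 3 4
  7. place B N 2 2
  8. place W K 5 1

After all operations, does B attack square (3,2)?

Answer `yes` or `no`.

Op 1: place BR@(1,2)
Op 2: place WQ@(5,5)
Op 3: place BR@(3,1)
Op 4: remove (1,2)
Op 5: remove (5,5)
Op 6: place BQ@(3,4)
Op 7: place BN@(2,2)
Op 8: place WK@(5,1)
Per-piece attacks for B:
  BN@(2,2): attacks (3,4) (4,3) (1,4) (0,3) (3,0) (4,1) (1,0) (0,1)
  BR@(3,1): attacks (3,2) (3,3) (3,4) (3,0) (4,1) (5,1) (2,1) (1,1) (0,1) [ray(0,1) blocked at (3,4); ray(1,0) blocked at (5,1)]
  BQ@(3,4): attacks (3,5) (3,3) (3,2) (3,1) (4,4) (5,4) (2,4) (1,4) (0,4) (4,5) (4,3) (5,2) (2,5) (2,3) (1,2) (0,1) [ray(0,-1) blocked at (3,1)]
B attacks (3,2): yes

Answer: yes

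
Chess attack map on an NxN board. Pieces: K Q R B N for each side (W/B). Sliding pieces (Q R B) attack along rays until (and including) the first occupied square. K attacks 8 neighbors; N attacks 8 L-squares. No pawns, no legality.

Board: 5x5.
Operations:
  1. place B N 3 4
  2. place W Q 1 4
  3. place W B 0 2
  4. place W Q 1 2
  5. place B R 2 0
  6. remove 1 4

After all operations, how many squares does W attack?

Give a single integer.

Answer: 16

Derivation:
Op 1: place BN@(3,4)
Op 2: place WQ@(1,4)
Op 3: place WB@(0,2)
Op 4: place WQ@(1,2)
Op 5: place BR@(2,0)
Op 6: remove (1,4)
Per-piece attacks for W:
  WB@(0,2): attacks (1,3) (2,4) (1,1) (2,0) [ray(1,-1) blocked at (2,0)]
  WQ@(1,2): attacks (1,3) (1,4) (1,1) (1,0) (2,2) (3,2) (4,2) (0,2) (2,3) (3,4) (2,1) (3,0) (0,3) (0,1) [ray(-1,0) blocked at (0,2); ray(1,1) blocked at (3,4)]
Union (16 distinct): (0,1) (0,2) (0,3) (1,0) (1,1) (1,3) (1,4) (2,0) (2,1) (2,2) (2,3) (2,4) (3,0) (3,2) (3,4) (4,2)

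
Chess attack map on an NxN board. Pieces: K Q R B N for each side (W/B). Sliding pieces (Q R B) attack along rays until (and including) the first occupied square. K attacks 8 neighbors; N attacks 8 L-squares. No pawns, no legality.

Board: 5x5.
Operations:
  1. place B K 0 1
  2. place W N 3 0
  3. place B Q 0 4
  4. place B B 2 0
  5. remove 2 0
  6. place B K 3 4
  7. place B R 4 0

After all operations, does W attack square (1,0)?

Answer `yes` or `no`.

Answer: no

Derivation:
Op 1: place BK@(0,1)
Op 2: place WN@(3,0)
Op 3: place BQ@(0,4)
Op 4: place BB@(2,0)
Op 5: remove (2,0)
Op 6: place BK@(3,4)
Op 7: place BR@(4,0)
Per-piece attacks for W:
  WN@(3,0): attacks (4,2) (2,2) (1,1)
W attacks (1,0): no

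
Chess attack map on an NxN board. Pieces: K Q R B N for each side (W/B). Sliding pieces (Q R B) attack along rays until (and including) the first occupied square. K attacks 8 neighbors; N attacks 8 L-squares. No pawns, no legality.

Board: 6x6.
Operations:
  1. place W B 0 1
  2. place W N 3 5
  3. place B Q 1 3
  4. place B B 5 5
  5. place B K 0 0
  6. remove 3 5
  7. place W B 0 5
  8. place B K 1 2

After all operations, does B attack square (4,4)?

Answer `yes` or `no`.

Op 1: place WB@(0,1)
Op 2: place WN@(3,5)
Op 3: place BQ@(1,3)
Op 4: place BB@(5,5)
Op 5: place BK@(0,0)
Op 6: remove (3,5)
Op 7: place WB@(0,5)
Op 8: place BK@(1,2)
Per-piece attacks for B:
  BK@(0,0): attacks (0,1) (1,0) (1,1)
  BK@(1,2): attacks (1,3) (1,1) (2,2) (0,2) (2,3) (2,1) (0,3) (0,1)
  BQ@(1,3): attacks (1,4) (1,5) (1,2) (2,3) (3,3) (4,3) (5,3) (0,3) (2,4) (3,5) (2,2) (3,1) (4,0) (0,4) (0,2) [ray(0,-1) blocked at (1,2)]
  BB@(5,5): attacks (4,4) (3,3) (2,2) (1,1) (0,0) [ray(-1,-1) blocked at (0,0)]
B attacks (4,4): yes

Answer: yes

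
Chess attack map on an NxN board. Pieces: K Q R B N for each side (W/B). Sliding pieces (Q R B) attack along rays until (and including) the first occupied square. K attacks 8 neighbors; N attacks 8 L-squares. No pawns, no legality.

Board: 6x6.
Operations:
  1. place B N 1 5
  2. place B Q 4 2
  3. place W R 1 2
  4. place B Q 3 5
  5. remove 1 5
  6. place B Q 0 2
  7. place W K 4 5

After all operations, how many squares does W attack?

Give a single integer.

Answer: 14

Derivation:
Op 1: place BN@(1,5)
Op 2: place BQ@(4,2)
Op 3: place WR@(1,2)
Op 4: place BQ@(3,5)
Op 5: remove (1,5)
Op 6: place BQ@(0,2)
Op 7: place WK@(4,5)
Per-piece attacks for W:
  WR@(1,2): attacks (1,3) (1,4) (1,5) (1,1) (1,0) (2,2) (3,2) (4,2) (0,2) [ray(1,0) blocked at (4,2); ray(-1,0) blocked at (0,2)]
  WK@(4,5): attacks (4,4) (5,5) (3,5) (5,4) (3,4)
Union (14 distinct): (0,2) (1,0) (1,1) (1,3) (1,4) (1,5) (2,2) (3,2) (3,4) (3,5) (4,2) (4,4) (5,4) (5,5)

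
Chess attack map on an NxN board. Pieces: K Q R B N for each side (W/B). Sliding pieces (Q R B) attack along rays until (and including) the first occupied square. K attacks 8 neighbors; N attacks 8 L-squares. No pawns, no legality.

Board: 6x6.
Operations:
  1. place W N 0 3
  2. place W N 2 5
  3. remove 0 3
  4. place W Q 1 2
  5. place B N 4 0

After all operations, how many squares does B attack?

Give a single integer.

Answer: 3

Derivation:
Op 1: place WN@(0,3)
Op 2: place WN@(2,5)
Op 3: remove (0,3)
Op 4: place WQ@(1,2)
Op 5: place BN@(4,0)
Per-piece attacks for B:
  BN@(4,0): attacks (5,2) (3,2) (2,1)
Union (3 distinct): (2,1) (3,2) (5,2)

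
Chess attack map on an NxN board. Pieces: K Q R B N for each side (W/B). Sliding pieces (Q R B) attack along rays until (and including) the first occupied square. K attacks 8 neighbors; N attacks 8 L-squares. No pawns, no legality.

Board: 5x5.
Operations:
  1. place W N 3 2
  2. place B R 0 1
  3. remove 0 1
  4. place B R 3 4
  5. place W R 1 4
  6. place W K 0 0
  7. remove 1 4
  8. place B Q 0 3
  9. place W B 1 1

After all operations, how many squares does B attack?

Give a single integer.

Op 1: place WN@(3,2)
Op 2: place BR@(0,1)
Op 3: remove (0,1)
Op 4: place BR@(3,4)
Op 5: place WR@(1,4)
Op 6: place WK@(0,0)
Op 7: remove (1,4)
Op 8: place BQ@(0,3)
Op 9: place WB@(1,1)
Per-piece attacks for B:
  BQ@(0,3): attacks (0,4) (0,2) (0,1) (0,0) (1,3) (2,3) (3,3) (4,3) (1,4) (1,2) (2,1) (3,0) [ray(0,-1) blocked at (0,0)]
  BR@(3,4): attacks (3,3) (3,2) (4,4) (2,4) (1,4) (0,4) [ray(0,-1) blocked at (3,2)]
Union (15 distinct): (0,0) (0,1) (0,2) (0,4) (1,2) (1,3) (1,4) (2,1) (2,3) (2,4) (3,0) (3,2) (3,3) (4,3) (4,4)

Answer: 15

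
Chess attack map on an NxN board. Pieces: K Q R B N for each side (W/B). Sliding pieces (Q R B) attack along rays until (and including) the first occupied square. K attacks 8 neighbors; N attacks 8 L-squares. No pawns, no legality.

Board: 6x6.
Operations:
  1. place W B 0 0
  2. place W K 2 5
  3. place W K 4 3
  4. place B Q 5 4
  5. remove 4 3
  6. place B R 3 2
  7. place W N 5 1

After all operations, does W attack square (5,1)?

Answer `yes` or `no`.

Op 1: place WB@(0,0)
Op 2: place WK@(2,5)
Op 3: place WK@(4,3)
Op 4: place BQ@(5,4)
Op 5: remove (4,3)
Op 6: place BR@(3,2)
Op 7: place WN@(5,1)
Per-piece attacks for W:
  WB@(0,0): attacks (1,1) (2,2) (3,3) (4,4) (5,5)
  WK@(2,5): attacks (2,4) (3,5) (1,5) (3,4) (1,4)
  WN@(5,1): attacks (4,3) (3,2) (3,0)
W attacks (5,1): no

Answer: no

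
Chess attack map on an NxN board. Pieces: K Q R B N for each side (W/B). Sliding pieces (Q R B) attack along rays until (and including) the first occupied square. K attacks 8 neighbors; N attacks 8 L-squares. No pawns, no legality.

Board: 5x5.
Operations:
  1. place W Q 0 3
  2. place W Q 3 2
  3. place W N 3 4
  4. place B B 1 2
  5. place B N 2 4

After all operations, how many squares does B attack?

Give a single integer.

Answer: 9

Derivation:
Op 1: place WQ@(0,3)
Op 2: place WQ@(3,2)
Op 3: place WN@(3,4)
Op 4: place BB@(1,2)
Op 5: place BN@(2,4)
Per-piece attacks for B:
  BB@(1,2): attacks (2,3) (3,4) (2,1) (3,0) (0,3) (0,1) [ray(1,1) blocked at (3,4); ray(-1,1) blocked at (0,3)]
  BN@(2,4): attacks (3,2) (4,3) (1,2) (0,3)
Union (9 distinct): (0,1) (0,3) (1,2) (2,1) (2,3) (3,0) (3,2) (3,4) (4,3)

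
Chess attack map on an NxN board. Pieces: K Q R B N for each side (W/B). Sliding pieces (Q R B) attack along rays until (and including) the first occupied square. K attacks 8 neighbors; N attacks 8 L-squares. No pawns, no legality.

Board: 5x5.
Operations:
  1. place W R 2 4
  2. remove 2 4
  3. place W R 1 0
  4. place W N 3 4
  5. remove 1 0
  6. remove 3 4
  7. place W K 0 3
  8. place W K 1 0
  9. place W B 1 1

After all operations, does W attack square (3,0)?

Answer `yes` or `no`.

Op 1: place WR@(2,4)
Op 2: remove (2,4)
Op 3: place WR@(1,0)
Op 4: place WN@(3,4)
Op 5: remove (1,0)
Op 6: remove (3,4)
Op 7: place WK@(0,3)
Op 8: place WK@(1,0)
Op 9: place WB@(1,1)
Per-piece attacks for W:
  WK@(0,3): attacks (0,4) (0,2) (1,3) (1,4) (1,2)
  WK@(1,0): attacks (1,1) (2,0) (0,0) (2,1) (0,1)
  WB@(1,1): attacks (2,2) (3,3) (4,4) (2,0) (0,2) (0,0)
W attacks (3,0): no

Answer: no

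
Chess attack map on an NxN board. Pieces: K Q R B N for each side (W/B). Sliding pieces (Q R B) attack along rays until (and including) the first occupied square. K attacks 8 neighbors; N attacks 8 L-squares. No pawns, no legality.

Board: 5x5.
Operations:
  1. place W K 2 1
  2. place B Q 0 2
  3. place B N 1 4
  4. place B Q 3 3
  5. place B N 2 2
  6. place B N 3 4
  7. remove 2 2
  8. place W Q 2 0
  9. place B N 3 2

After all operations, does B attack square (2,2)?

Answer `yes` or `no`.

Op 1: place WK@(2,1)
Op 2: place BQ@(0,2)
Op 3: place BN@(1,4)
Op 4: place BQ@(3,3)
Op 5: place BN@(2,2)
Op 6: place BN@(3,4)
Op 7: remove (2,2)
Op 8: place WQ@(2,0)
Op 9: place BN@(3,2)
Per-piece attacks for B:
  BQ@(0,2): attacks (0,3) (0,4) (0,1) (0,0) (1,2) (2,2) (3,2) (1,3) (2,4) (1,1) (2,0) [ray(1,0) blocked at (3,2); ray(1,-1) blocked at (2,0)]
  BN@(1,4): attacks (2,2) (3,3) (0,2)
  BN@(3,2): attacks (4,4) (2,4) (1,3) (4,0) (2,0) (1,1)
  BQ@(3,3): attacks (3,4) (3,2) (4,3) (2,3) (1,3) (0,3) (4,4) (4,2) (2,4) (2,2) (1,1) (0,0) [ray(0,1) blocked at (3,4); ray(0,-1) blocked at (3,2)]
  BN@(3,4): attacks (4,2) (2,2) (1,3)
B attacks (2,2): yes

Answer: yes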